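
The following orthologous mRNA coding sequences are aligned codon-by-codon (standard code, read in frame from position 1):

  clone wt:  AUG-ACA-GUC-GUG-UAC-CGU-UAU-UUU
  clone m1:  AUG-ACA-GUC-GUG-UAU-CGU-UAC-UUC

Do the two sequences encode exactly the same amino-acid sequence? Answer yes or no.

yes

Codon 1: AUG Met / AUG Met — identical.
Codon 2: ACA Thr / ACA Thr — identical.
Codon 3: GUC Val / GUC Val — identical.
Codon 4: GUG Val / GUG Val — identical.
Codon 5: UAC Tyr / UAU Tyr — synonymous.
Codon 6: CGU Arg / CGU Arg — identical.
Codon 7: UAU Tyr / UAC Tyr — synonymous.
Codon 8: UUU Phe / UUC Phe — synonymous.
Nonsynonymous differences: 0 → same protein.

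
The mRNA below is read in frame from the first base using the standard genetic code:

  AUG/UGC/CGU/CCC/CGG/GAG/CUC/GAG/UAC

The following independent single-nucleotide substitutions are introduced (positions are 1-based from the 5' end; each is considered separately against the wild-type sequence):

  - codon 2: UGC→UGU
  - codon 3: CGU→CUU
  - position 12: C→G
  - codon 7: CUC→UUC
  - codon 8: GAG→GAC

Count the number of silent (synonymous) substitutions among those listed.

2

Codon 2: UGC (Cys) → UGU (Cys) — synonymous.
Codon 3: CGU (Arg) → CUU (Leu) — missense.
Codon 4: CCC (Pro) → CCG (Pro) — synonymous.
Codon 7: CUC (Leu) → UUC (Phe) — missense.
Codon 8: GAG (Glu) → GAC (Asp) — missense.
Synonymous: 2 of 5.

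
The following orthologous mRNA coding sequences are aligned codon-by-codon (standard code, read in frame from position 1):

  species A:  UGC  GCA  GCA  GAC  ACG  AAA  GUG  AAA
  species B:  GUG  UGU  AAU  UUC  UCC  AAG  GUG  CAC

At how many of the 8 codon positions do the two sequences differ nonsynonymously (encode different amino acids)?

Codon 1: UGC Cys / GUG Val — nonsynonymous.
Codon 2: GCA Ala / UGU Cys — nonsynonymous.
Codon 3: GCA Ala / AAU Asn — nonsynonymous.
Codon 4: GAC Asp / UUC Phe — nonsynonymous.
Codon 5: ACG Thr / UCC Ser — nonsynonymous.
Codon 6: AAA Lys / AAG Lys — synonymous.
Codon 7: GUG Val / GUG Val — identical.
Codon 8: AAA Lys / CAC His — nonsynonymous.
Nonsynonymous differences: 6.

6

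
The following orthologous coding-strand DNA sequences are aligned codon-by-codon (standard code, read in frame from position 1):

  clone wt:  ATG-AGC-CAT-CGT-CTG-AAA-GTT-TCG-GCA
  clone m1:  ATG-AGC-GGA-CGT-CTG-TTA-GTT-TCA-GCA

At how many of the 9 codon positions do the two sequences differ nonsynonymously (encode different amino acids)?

2

Codon 1: ATG Met / ATG Met — identical.
Codon 2: AGC Ser / AGC Ser — identical.
Codon 3: CAT His / GGA Gly — nonsynonymous.
Codon 4: CGT Arg / CGT Arg — identical.
Codon 5: CTG Leu / CTG Leu — identical.
Codon 6: AAA Lys / TTA Leu — nonsynonymous.
Codon 7: GTT Val / GTT Val — identical.
Codon 8: TCG Ser / TCA Ser — synonymous.
Codon 9: GCA Ala / GCA Ala — identical.
Nonsynonymous differences: 2.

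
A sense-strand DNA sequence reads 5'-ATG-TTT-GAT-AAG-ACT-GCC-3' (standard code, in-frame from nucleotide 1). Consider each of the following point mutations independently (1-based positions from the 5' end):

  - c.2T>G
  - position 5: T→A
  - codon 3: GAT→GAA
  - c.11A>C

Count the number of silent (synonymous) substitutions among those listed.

Codon 1: ATG (Met) → AGG (Arg) — missense.
Codon 2: TTT (Phe) → TAT (Tyr) — missense.
Codon 3: GAT (Asp) → GAA (Glu) — missense.
Codon 4: AAG (Lys) → ACG (Thr) — missense.
Synonymous: 0 of 4.

0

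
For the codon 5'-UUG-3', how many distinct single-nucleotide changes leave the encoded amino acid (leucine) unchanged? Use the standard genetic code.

Position 1: CUG → 1 synonymous.
Position 2: none → 0 synonymous.
Position 3: UUA → 1 synonymous.
Total: 1 + 0 + 1 = 2.

2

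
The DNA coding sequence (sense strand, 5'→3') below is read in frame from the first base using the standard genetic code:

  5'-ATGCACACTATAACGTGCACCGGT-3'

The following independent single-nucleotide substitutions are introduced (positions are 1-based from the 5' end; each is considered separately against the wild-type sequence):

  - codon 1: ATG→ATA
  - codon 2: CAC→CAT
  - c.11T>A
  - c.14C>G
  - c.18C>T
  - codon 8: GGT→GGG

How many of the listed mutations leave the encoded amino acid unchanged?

Codon 1: ATG (Met) → ATA (Ile) — missense.
Codon 2: CAC (His) → CAT (His) — synonymous.
Codon 4: ATA (Ile) → AAA (Lys) — missense.
Codon 5: ACG (Thr) → AGG (Arg) — missense.
Codon 6: TGC (Cys) → TGT (Cys) — synonymous.
Codon 8: GGT (Gly) → GGG (Gly) — synonymous.
Synonymous: 3 of 6.

3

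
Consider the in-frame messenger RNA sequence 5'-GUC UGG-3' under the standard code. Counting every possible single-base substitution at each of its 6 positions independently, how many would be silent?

Codon 1 (GUC, Val): 3 synonymous substitutions.
Codon 2 (UGG, Trp): 0 synonymous substitutions.
Total: 3 + 0 = 3.

3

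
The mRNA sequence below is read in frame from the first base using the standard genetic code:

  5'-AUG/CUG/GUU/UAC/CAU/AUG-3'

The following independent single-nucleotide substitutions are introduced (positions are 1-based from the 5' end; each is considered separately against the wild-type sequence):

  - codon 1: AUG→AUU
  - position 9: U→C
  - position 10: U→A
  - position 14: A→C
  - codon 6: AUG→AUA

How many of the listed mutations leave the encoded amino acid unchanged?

1

Codon 1: AUG (Met) → AUU (Ile) — missense.
Codon 3: GUU (Val) → GUC (Val) — synonymous.
Codon 4: UAC (Tyr) → AAC (Asn) — missense.
Codon 5: CAU (His) → CCU (Pro) — missense.
Codon 6: AUG (Met) → AUA (Ile) — missense.
Synonymous: 1 of 5.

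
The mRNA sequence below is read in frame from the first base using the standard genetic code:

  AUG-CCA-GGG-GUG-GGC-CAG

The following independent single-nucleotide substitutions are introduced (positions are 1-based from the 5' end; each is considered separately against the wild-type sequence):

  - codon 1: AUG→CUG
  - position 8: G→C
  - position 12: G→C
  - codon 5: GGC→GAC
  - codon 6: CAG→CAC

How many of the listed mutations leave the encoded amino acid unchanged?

Codon 1: AUG (Met) → CUG (Leu) — missense.
Codon 3: GGG (Gly) → GCG (Ala) — missense.
Codon 4: GUG (Val) → GUC (Val) — synonymous.
Codon 5: GGC (Gly) → GAC (Asp) — missense.
Codon 6: CAG (Gln) → CAC (His) — missense.
Synonymous: 1 of 5.

1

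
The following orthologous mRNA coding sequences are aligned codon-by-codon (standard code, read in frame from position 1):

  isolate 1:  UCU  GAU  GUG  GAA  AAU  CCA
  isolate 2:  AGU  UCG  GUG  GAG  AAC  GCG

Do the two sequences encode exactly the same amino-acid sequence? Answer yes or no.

no

Codon 1: UCU Ser / AGU Ser — synonymous.
Codon 2: GAU Asp / UCG Ser — nonsynonymous.
Codon 3: GUG Val / GUG Val — identical.
Codon 4: GAA Glu / GAG Glu — synonymous.
Codon 5: AAU Asn / AAC Asn — synonymous.
Codon 6: CCA Pro / GCG Ala — nonsynonymous.
Nonsynonymous differences: 2 → different protein.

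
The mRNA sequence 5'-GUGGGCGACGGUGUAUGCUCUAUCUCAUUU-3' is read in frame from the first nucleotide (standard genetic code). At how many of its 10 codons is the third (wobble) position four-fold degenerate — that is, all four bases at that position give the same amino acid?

Codon 1 GUG (Val): third position 4-fold.
Codon 2 GGC (Gly): third position 4-fold.
Codon 3 GAC (Asp): third position 2-fold.
Codon 4 GGU (Gly): third position 4-fold.
Codon 5 GUA (Val): third position 4-fold.
Codon 6 UGC (Cys): third position 2-fold.
Codon 7 UCU (Ser): third position 4-fold.
Codon 8 AUC (Ile): third position 3-fold.
Codon 9 UCA (Ser): third position 4-fold.
Codon 10 UUU (Phe): third position 2-fold.
Four-fold degenerate third positions: 6.

6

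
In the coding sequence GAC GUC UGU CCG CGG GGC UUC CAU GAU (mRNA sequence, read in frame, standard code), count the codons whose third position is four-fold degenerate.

Codon 1 GAC (Asp): third position 2-fold.
Codon 2 GUC (Val): third position 4-fold.
Codon 3 UGU (Cys): third position 2-fold.
Codon 4 CCG (Pro): third position 4-fold.
Codon 5 CGG (Arg): third position 4-fold.
Codon 6 GGC (Gly): third position 4-fold.
Codon 7 UUC (Phe): third position 2-fold.
Codon 8 CAU (His): third position 2-fold.
Codon 9 GAU (Asp): third position 2-fold.
Four-fold degenerate third positions: 4.

4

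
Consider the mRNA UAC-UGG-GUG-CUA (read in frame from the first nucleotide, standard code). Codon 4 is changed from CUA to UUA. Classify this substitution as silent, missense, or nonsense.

silent

Position 10 falls in codon 4: CUA → Leu.
After the substitution the codon is UUA → Leu.
Both encode Leu, so the change is synonymous.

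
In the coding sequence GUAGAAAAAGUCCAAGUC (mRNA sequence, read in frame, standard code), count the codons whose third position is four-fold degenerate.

3

Codon 1 GUA (Val): third position 4-fold.
Codon 2 GAA (Glu): third position 2-fold.
Codon 3 AAA (Lys): third position 2-fold.
Codon 4 GUC (Val): third position 4-fold.
Codon 5 CAA (Gln): third position 2-fold.
Codon 6 GUC (Val): third position 4-fold.
Four-fold degenerate third positions: 3.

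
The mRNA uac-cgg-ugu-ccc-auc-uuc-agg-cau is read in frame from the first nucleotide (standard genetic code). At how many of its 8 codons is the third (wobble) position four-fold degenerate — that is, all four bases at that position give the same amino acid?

Codon 1 UAC (Tyr): third position 2-fold.
Codon 2 CGG (Arg): third position 4-fold.
Codon 3 UGU (Cys): third position 2-fold.
Codon 4 CCC (Pro): third position 4-fold.
Codon 5 AUC (Ile): third position 3-fold.
Codon 6 UUC (Phe): third position 2-fold.
Codon 7 AGG (Arg): third position 2-fold.
Codon 8 CAU (His): third position 2-fold.
Four-fold degenerate third positions: 2.

2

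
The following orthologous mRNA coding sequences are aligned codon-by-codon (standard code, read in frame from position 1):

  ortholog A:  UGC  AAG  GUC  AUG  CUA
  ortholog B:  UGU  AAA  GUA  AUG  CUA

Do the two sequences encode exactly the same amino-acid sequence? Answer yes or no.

Codon 1: UGC Cys / UGU Cys — synonymous.
Codon 2: AAG Lys / AAA Lys — synonymous.
Codon 3: GUC Val / GUA Val — synonymous.
Codon 4: AUG Met / AUG Met — identical.
Codon 5: CUA Leu / CUA Leu — identical.
Nonsynonymous differences: 0 → same protein.

yes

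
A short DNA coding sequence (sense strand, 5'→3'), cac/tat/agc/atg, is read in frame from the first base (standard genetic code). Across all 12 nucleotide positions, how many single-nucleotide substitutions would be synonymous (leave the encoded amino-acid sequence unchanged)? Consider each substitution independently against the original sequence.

Codon 1 (CAC, His): 1 synonymous substitution.
Codon 2 (TAT, Tyr): 1 synonymous substitution.
Codon 3 (AGC, Ser): 1 synonymous substitution.
Codon 4 (ATG, Met): 0 synonymous substitutions.
Total: 1 + 1 + 1 + 0 = 3.

3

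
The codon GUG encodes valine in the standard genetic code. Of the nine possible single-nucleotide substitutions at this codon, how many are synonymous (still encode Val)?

3

Position 1: none → 0 synonymous.
Position 2: none → 0 synonymous.
Position 3: GUU, GUC, GUA → 3 synonymous.
Total: 0 + 0 + 3 = 3.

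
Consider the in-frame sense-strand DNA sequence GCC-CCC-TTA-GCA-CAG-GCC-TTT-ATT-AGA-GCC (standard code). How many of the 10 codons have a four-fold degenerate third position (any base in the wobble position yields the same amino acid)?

Codon 1 GCC (Ala): third position 4-fold.
Codon 2 CCC (Pro): third position 4-fold.
Codon 3 TTA (Leu): third position 2-fold.
Codon 4 GCA (Ala): third position 4-fold.
Codon 5 CAG (Gln): third position 2-fold.
Codon 6 GCC (Ala): third position 4-fold.
Codon 7 TTT (Phe): third position 2-fold.
Codon 8 ATT (Ile): third position 3-fold.
Codon 9 AGA (Arg): third position 2-fold.
Codon 10 GCC (Ala): third position 4-fold.
Four-fold degenerate third positions: 5.

5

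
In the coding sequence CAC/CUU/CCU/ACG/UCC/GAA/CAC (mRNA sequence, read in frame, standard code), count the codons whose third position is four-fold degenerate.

Codon 1 CAC (His): third position 2-fold.
Codon 2 CUU (Leu): third position 4-fold.
Codon 3 CCU (Pro): third position 4-fold.
Codon 4 ACG (Thr): third position 4-fold.
Codon 5 UCC (Ser): third position 4-fold.
Codon 6 GAA (Glu): third position 2-fold.
Codon 7 CAC (His): third position 2-fold.
Four-fold degenerate third positions: 4.

4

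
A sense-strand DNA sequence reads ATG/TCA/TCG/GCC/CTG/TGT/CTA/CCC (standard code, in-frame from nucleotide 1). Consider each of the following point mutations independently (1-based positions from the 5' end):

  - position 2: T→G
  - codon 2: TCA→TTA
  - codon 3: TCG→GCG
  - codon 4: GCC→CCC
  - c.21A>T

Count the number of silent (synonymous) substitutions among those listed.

Codon 1: ATG (Met) → AGG (Arg) — missense.
Codon 2: TCA (Ser) → TTA (Leu) — missense.
Codon 3: TCG (Ser) → GCG (Ala) — missense.
Codon 4: GCC (Ala) → CCC (Pro) — missense.
Codon 7: CTA (Leu) → CTT (Leu) — synonymous.
Synonymous: 1 of 5.

1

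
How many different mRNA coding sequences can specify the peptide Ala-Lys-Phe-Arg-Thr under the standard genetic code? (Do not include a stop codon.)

Ala: 4 codons.
Lys: 2 codons.
Phe: 2 codons.
Arg: 6 codons.
Thr: 4 codons.
4 × 2 × 2 × 6 × 4 = 384.

384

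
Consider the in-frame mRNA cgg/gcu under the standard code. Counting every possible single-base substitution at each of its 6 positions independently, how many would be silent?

7

Codon 1 (CGG, Arg): 4 synonymous substitutions.
Codon 2 (GCU, Ala): 3 synonymous substitutions.
Total: 4 + 3 = 7.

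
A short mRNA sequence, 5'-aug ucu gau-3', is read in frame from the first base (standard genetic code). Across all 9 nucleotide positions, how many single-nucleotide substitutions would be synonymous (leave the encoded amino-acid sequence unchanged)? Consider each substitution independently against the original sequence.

4

Codon 1 (AUG, Met): 0 synonymous substitutions.
Codon 2 (UCU, Ser): 3 synonymous substitutions.
Codon 3 (GAU, Asp): 1 synonymous substitution.
Total: 0 + 3 + 1 = 4.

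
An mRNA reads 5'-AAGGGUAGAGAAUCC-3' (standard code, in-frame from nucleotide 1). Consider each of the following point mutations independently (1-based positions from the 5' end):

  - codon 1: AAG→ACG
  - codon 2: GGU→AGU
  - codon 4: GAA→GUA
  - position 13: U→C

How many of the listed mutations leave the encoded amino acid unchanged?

Codon 1: AAG (Lys) → ACG (Thr) — missense.
Codon 2: GGU (Gly) → AGU (Ser) — missense.
Codon 4: GAA (Glu) → GUA (Val) — missense.
Codon 5: UCC (Ser) → CCC (Pro) — missense.
Synonymous: 0 of 4.

0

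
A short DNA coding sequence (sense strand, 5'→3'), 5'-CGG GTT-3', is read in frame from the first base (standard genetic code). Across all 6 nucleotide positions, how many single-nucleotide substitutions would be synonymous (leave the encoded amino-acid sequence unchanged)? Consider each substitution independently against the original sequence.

7

Codon 1 (CGG, Arg): 4 synonymous substitutions.
Codon 2 (GTT, Val): 3 synonymous substitutions.
Total: 4 + 3 = 7.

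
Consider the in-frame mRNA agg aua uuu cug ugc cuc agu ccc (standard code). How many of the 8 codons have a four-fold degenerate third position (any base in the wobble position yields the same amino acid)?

Codon 1 AGG (Arg): third position 2-fold.
Codon 2 AUA (Ile): third position 3-fold.
Codon 3 UUU (Phe): third position 2-fold.
Codon 4 CUG (Leu): third position 4-fold.
Codon 5 UGC (Cys): third position 2-fold.
Codon 6 CUC (Leu): third position 4-fold.
Codon 7 AGU (Ser): third position 2-fold.
Codon 8 CCC (Pro): third position 4-fold.
Four-fold degenerate third positions: 3.

3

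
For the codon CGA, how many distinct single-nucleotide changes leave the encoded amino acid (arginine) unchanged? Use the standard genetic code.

Position 1: AGA → 1 synonymous.
Position 2: none → 0 synonymous.
Position 3: CGT, CGC, CGG → 3 synonymous.
Total: 1 + 0 + 3 = 4.

4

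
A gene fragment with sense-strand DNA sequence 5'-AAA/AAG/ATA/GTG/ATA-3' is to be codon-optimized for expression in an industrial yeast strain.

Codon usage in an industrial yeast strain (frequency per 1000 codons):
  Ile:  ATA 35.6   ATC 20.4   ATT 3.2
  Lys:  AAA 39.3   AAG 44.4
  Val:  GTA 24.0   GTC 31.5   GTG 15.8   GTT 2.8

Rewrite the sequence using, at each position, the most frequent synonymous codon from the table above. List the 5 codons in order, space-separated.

AAG AAG ATA GTC ATA

Codon 1 (Lys): best is AAG at 44.4.
Codon 2 (Lys): best is AAG at 44.4.
Codon 3 (Ile): best is ATA at 35.6.
Codon 4 (Val): best is GTC at 31.5.
Codon 5 (Ile): best is ATA at 35.6.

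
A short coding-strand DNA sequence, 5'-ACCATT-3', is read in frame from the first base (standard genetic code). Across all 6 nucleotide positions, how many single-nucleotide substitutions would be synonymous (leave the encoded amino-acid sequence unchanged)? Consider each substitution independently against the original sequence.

Codon 1 (ACC, Thr): 3 synonymous substitutions.
Codon 2 (ATT, Ile): 2 synonymous substitutions.
Total: 3 + 2 = 5.

5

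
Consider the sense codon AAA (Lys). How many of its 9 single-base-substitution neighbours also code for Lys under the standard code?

Position 1: none → 0 synonymous.
Position 2: none → 0 synonymous.
Position 3: AAG → 1 synonymous.
Total: 0 + 0 + 1 = 1.

1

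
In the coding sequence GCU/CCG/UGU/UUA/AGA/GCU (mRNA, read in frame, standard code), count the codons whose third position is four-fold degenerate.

Codon 1 GCU (Ala): third position 4-fold.
Codon 2 CCG (Pro): third position 4-fold.
Codon 3 UGU (Cys): third position 2-fold.
Codon 4 UUA (Leu): third position 2-fold.
Codon 5 AGA (Arg): third position 2-fold.
Codon 6 GCU (Ala): third position 4-fold.
Four-fold degenerate third positions: 3.

3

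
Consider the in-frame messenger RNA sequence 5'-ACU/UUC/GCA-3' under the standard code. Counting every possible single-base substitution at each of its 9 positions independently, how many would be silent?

7

Codon 1 (ACU, Thr): 3 synonymous substitutions.
Codon 2 (UUC, Phe): 1 synonymous substitution.
Codon 3 (GCA, Ala): 3 synonymous substitutions.
Total: 3 + 1 + 3 = 7.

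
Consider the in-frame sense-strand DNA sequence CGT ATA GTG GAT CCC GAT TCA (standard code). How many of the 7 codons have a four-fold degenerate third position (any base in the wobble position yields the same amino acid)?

4

Codon 1 CGT (Arg): third position 4-fold.
Codon 2 ATA (Ile): third position 3-fold.
Codon 3 GTG (Val): third position 4-fold.
Codon 4 GAT (Asp): third position 2-fold.
Codon 5 CCC (Pro): third position 4-fold.
Codon 6 GAT (Asp): third position 2-fold.
Codon 7 TCA (Ser): third position 4-fold.
Four-fold degenerate third positions: 4.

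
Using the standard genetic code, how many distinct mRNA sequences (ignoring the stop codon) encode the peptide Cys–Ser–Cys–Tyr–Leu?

288

Cys: 2 codons.
Ser: 6 codons.
Cys: 2 codons.
Tyr: 2 codons.
Leu: 6 codons.
2 × 6 × 2 × 2 × 6 = 288.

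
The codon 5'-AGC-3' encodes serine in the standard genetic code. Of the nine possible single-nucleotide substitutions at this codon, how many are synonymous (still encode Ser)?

1

Position 1: none → 0 synonymous.
Position 2: none → 0 synonymous.
Position 3: AGU → 1 synonymous.
Total: 0 + 0 + 1 = 1.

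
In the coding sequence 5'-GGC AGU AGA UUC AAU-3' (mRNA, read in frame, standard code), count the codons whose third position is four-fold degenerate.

Codon 1 GGC (Gly): third position 4-fold.
Codon 2 AGU (Ser): third position 2-fold.
Codon 3 AGA (Arg): third position 2-fold.
Codon 4 UUC (Phe): third position 2-fold.
Codon 5 AAU (Asn): third position 2-fold.
Four-fold degenerate third positions: 1.

1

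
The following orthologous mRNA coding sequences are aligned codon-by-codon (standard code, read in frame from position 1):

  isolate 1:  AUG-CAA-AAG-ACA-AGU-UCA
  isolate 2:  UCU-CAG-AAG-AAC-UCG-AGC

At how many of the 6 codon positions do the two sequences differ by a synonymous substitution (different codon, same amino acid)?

3

Codon 1: AUG Met / UCU Ser — nonsynonymous.
Codon 2: CAA Gln / CAG Gln — synonymous.
Codon 3: AAG Lys / AAG Lys — identical.
Codon 4: ACA Thr / AAC Asn — nonsynonymous.
Codon 5: AGU Ser / UCG Ser — synonymous.
Codon 6: UCA Ser / AGC Ser — synonymous.
Synonymous differences: 3.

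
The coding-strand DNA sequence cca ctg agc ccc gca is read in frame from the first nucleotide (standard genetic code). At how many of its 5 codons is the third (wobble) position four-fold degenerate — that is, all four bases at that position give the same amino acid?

Codon 1 CCA (Pro): third position 4-fold.
Codon 2 CTG (Leu): third position 4-fold.
Codon 3 AGC (Ser): third position 2-fold.
Codon 4 CCC (Pro): third position 4-fold.
Codon 5 GCA (Ala): third position 4-fold.
Four-fold degenerate third positions: 4.

4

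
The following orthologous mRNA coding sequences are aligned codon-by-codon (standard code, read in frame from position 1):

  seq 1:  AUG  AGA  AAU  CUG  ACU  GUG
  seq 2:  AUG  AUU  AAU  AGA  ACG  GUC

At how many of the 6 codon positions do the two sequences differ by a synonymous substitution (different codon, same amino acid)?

2

Codon 1: AUG Met / AUG Met — identical.
Codon 2: AGA Arg / AUU Ile — nonsynonymous.
Codon 3: AAU Asn / AAU Asn — identical.
Codon 4: CUG Leu / AGA Arg — nonsynonymous.
Codon 5: ACU Thr / ACG Thr — synonymous.
Codon 6: GUG Val / GUC Val — synonymous.
Synonymous differences: 2.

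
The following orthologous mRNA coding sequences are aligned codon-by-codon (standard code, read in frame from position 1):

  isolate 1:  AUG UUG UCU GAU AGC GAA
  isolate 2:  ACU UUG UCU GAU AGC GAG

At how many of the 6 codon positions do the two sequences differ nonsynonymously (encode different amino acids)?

Codon 1: AUG Met / ACU Thr — nonsynonymous.
Codon 2: UUG Leu / UUG Leu — identical.
Codon 3: UCU Ser / UCU Ser — identical.
Codon 4: GAU Asp / GAU Asp — identical.
Codon 5: AGC Ser / AGC Ser — identical.
Codon 6: GAA Glu / GAG Glu — synonymous.
Nonsynonymous differences: 1.

1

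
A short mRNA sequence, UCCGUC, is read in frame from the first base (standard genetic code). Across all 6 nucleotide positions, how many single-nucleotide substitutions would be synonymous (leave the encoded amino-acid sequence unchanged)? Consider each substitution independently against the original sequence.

Codon 1 (UCC, Ser): 3 synonymous substitutions.
Codon 2 (GUC, Val): 3 synonymous substitutions.
Total: 3 + 3 = 6.

6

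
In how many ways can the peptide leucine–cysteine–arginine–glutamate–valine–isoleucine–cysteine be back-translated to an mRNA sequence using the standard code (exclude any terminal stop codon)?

3456

Leu: 6 codons.
Cys: 2 codons.
Arg: 6 codons.
Glu: 2 codons.
Val: 4 codons.
Ile: 3 codons.
Cys: 2 codons.
6 × 2 × 6 × 2 × 4 × 3 × 2 = 3456.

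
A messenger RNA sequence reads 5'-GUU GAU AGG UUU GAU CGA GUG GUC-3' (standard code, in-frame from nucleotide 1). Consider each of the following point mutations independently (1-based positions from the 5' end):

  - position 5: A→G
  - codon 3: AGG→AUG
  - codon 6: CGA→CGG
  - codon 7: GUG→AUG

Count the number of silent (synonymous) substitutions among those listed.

1

Codon 2: GAU (Asp) → GGU (Gly) — missense.
Codon 3: AGG (Arg) → AUG (Met) — missense.
Codon 6: CGA (Arg) → CGG (Arg) — synonymous.
Codon 7: GUG (Val) → AUG (Met) — missense.
Synonymous: 1 of 4.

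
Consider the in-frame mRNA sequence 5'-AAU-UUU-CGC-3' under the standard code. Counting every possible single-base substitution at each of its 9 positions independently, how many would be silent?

Codon 1 (AAU, Asn): 1 synonymous substitution.
Codon 2 (UUU, Phe): 1 synonymous substitution.
Codon 3 (CGC, Arg): 3 synonymous substitutions.
Total: 1 + 1 + 3 = 5.

5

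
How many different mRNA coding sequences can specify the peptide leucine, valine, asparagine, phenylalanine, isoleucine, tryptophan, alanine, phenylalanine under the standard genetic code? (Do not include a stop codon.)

Leu: 6 codons.
Val: 4 codons.
Asn: 2 codons.
Phe: 2 codons.
Ile: 3 codons.
Trp: 1 codon.
Ala: 4 codons.
Phe: 2 codons.
6 × 4 × 2 × 2 × 3 × 1 × 4 × 2 = 2304.

2304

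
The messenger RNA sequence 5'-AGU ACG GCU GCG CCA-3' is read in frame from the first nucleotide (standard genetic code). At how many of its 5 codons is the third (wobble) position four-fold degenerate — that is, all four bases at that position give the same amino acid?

Codon 1 AGU (Ser): third position 2-fold.
Codon 2 ACG (Thr): third position 4-fold.
Codon 3 GCU (Ala): third position 4-fold.
Codon 4 GCG (Ala): third position 4-fold.
Codon 5 CCA (Pro): third position 4-fold.
Four-fold degenerate third positions: 4.

4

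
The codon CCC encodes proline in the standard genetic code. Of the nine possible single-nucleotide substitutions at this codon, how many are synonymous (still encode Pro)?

3

Position 1: none → 0 synonymous.
Position 2: none → 0 synonymous.
Position 3: CCU, CCA, CCG → 3 synonymous.
Total: 0 + 0 + 3 = 3.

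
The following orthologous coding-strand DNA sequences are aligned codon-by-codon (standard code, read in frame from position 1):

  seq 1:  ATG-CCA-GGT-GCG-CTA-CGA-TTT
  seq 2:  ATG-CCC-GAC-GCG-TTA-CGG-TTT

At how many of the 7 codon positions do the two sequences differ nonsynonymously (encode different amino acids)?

Codon 1: ATG Met / ATG Met — identical.
Codon 2: CCA Pro / CCC Pro — synonymous.
Codon 3: GGT Gly / GAC Asp — nonsynonymous.
Codon 4: GCG Ala / GCG Ala — identical.
Codon 5: CTA Leu / TTA Leu — synonymous.
Codon 6: CGA Arg / CGG Arg — synonymous.
Codon 7: TTT Phe / TTT Phe — identical.
Nonsynonymous differences: 1.

1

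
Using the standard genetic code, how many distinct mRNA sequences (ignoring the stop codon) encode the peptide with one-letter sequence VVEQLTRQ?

18432

Val: 4 codons.
Val: 4 codons.
Glu: 2 codons.
Gln: 2 codons.
Leu: 6 codons.
Thr: 4 codons.
Arg: 6 codons.
Gln: 2 codons.
4 × 4 × 2 × 2 × 6 × 4 × 6 × 2 = 18432.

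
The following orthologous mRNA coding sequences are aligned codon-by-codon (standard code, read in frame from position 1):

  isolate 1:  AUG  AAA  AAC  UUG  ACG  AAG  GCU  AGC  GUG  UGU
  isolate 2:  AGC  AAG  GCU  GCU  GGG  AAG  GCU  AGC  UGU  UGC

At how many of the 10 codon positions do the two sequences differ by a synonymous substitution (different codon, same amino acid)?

2

Codon 1: AUG Met / AGC Ser — nonsynonymous.
Codon 2: AAA Lys / AAG Lys — synonymous.
Codon 3: AAC Asn / GCU Ala — nonsynonymous.
Codon 4: UUG Leu / GCU Ala — nonsynonymous.
Codon 5: ACG Thr / GGG Gly — nonsynonymous.
Codon 6: AAG Lys / AAG Lys — identical.
Codon 7: GCU Ala / GCU Ala — identical.
Codon 8: AGC Ser / AGC Ser — identical.
Codon 9: GUG Val / UGU Cys — nonsynonymous.
Codon 10: UGU Cys / UGC Cys — synonymous.
Synonymous differences: 2.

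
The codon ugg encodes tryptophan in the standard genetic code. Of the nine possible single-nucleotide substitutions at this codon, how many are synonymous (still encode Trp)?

0

Position 1: none → 0 synonymous.
Position 2: none → 0 synonymous.
Position 3: none → 0 synonymous.
Total: 0 + 0 + 0 = 0.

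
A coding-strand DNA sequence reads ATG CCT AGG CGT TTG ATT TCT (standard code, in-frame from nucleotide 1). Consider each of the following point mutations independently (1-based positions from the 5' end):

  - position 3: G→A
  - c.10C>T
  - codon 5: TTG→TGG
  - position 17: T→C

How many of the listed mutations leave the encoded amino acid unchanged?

Codon 1: ATG (Met) → ATA (Ile) — missense.
Codon 4: CGT (Arg) → TGT (Cys) — missense.
Codon 5: TTG (Leu) → TGG (Trp) — missense.
Codon 6: ATT (Ile) → ACT (Thr) — missense.
Synonymous: 0 of 4.

0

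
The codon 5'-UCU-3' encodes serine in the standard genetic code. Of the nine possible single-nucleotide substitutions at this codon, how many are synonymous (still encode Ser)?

Position 1: none → 0 synonymous.
Position 2: none → 0 synonymous.
Position 3: UCC, UCA, UCG → 3 synonymous.
Total: 0 + 0 + 3 = 3.

3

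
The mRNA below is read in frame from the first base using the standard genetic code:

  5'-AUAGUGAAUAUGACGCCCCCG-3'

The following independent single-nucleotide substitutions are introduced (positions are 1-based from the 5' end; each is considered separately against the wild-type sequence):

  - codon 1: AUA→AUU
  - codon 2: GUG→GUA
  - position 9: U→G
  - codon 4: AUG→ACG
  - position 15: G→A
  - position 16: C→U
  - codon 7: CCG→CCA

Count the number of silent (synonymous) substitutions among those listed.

Codon 1: AUA (Ile) → AUU (Ile) — synonymous.
Codon 2: GUG (Val) → GUA (Val) — synonymous.
Codon 3: AAU (Asn) → AAG (Lys) — missense.
Codon 4: AUG (Met) → ACG (Thr) — missense.
Codon 5: ACG (Thr) → ACA (Thr) — synonymous.
Codon 6: CCC (Pro) → UCC (Ser) — missense.
Codon 7: CCG (Pro) → CCA (Pro) — synonymous.
Synonymous: 4 of 7.

4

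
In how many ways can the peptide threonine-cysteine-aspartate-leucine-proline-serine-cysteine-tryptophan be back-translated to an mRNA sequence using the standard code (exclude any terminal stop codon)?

Thr: 4 codons.
Cys: 2 codons.
Asp: 2 codons.
Leu: 6 codons.
Pro: 4 codons.
Ser: 6 codons.
Cys: 2 codons.
Trp: 1 codon.
4 × 2 × 2 × 6 × 4 × 6 × 2 × 1 = 4608.

4608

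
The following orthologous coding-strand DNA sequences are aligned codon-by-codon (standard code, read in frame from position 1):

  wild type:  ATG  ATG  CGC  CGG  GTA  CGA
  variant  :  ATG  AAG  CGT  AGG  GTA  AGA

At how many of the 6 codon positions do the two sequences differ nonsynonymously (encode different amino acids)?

Codon 1: ATG Met / ATG Met — identical.
Codon 2: ATG Met / AAG Lys — nonsynonymous.
Codon 3: CGC Arg / CGT Arg — synonymous.
Codon 4: CGG Arg / AGG Arg — synonymous.
Codon 5: GTA Val / GTA Val — identical.
Codon 6: CGA Arg / AGA Arg — synonymous.
Nonsynonymous differences: 1.

1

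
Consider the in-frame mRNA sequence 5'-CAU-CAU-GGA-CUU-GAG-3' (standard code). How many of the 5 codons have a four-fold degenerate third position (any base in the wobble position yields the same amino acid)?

2

Codon 1 CAU (His): third position 2-fold.
Codon 2 CAU (His): third position 2-fold.
Codon 3 GGA (Gly): third position 4-fold.
Codon 4 CUU (Leu): third position 4-fold.
Codon 5 GAG (Glu): third position 2-fold.
Four-fold degenerate third positions: 2.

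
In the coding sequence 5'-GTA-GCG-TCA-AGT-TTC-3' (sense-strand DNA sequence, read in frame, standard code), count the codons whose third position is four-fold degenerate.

3

Codon 1 GTA (Val): third position 4-fold.
Codon 2 GCG (Ala): third position 4-fold.
Codon 3 TCA (Ser): third position 4-fold.
Codon 4 AGT (Ser): third position 2-fold.
Codon 5 TTC (Phe): third position 2-fold.
Four-fold degenerate third positions: 3.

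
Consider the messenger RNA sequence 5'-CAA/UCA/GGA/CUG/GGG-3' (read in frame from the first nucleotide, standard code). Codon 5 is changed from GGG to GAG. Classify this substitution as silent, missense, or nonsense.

missense

Position 14 falls in codon 5: GGG → Gly.
After the substitution the codon is GAG → Glu.
Gly ≠ Glu, so this is a missense mutation.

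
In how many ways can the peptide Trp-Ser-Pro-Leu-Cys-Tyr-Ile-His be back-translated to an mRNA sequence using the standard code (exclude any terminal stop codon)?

3456

Trp: 1 codon.
Ser: 6 codons.
Pro: 4 codons.
Leu: 6 codons.
Cys: 2 codons.
Tyr: 2 codons.
Ile: 3 codons.
His: 2 codons.
1 × 6 × 4 × 6 × 2 × 2 × 3 × 2 = 3456.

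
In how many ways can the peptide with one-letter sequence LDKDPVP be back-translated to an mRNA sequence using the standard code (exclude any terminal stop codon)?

3072

Leu: 6 codons.
Asp: 2 codons.
Lys: 2 codons.
Asp: 2 codons.
Pro: 4 codons.
Val: 4 codons.
Pro: 4 codons.
6 × 2 × 2 × 2 × 4 × 4 × 4 = 3072.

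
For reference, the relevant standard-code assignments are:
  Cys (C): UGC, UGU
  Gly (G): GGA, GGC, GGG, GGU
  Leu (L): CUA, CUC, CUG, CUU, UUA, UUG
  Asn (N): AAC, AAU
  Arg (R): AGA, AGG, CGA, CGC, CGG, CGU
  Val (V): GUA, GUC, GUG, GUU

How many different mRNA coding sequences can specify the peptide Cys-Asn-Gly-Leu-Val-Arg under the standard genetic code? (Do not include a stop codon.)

Cys: 2 codons.
Asn: 2 codons.
Gly: 4 codons.
Leu: 6 codons.
Val: 4 codons.
Arg: 6 codons.
2 × 2 × 4 × 6 × 4 × 6 = 2304.

2304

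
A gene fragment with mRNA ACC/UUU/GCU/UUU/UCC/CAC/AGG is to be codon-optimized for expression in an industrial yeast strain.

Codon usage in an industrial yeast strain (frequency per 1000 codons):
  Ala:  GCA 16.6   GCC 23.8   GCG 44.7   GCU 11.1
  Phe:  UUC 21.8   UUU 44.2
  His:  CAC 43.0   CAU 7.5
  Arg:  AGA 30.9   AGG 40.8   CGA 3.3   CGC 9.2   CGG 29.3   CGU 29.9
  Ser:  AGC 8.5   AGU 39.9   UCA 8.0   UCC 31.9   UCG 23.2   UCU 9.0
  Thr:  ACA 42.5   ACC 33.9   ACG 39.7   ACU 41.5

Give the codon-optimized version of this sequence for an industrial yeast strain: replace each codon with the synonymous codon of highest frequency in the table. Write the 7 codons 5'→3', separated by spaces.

Codon 1 (Thr): best is ACA at 42.5.
Codon 2 (Phe): best is UUU at 44.2.
Codon 3 (Ala): best is GCG at 44.7.
Codon 4 (Phe): best is UUU at 44.2.
Codon 5 (Ser): best is AGU at 39.9.
Codon 6 (His): best is CAC at 43.0.
Codon 7 (Arg): best is AGG at 40.8.

ACA UUU GCG UUU AGU CAC AGG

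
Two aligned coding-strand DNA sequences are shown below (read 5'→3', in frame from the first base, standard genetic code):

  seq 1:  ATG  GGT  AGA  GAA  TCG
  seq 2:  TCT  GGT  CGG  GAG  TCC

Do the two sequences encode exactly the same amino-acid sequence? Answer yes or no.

Codon 1: ATG Met / TCT Ser — nonsynonymous.
Codon 2: GGT Gly / GGT Gly — identical.
Codon 3: AGA Arg / CGG Arg — synonymous.
Codon 4: GAA Glu / GAG Glu — synonymous.
Codon 5: TCG Ser / TCC Ser — synonymous.
Nonsynonymous differences: 1 → different protein.

no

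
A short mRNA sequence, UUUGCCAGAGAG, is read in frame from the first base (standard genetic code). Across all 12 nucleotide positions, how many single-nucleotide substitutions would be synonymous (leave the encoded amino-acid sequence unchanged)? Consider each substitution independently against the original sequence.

Codon 1 (UUU, Phe): 1 synonymous substitution.
Codon 2 (GCC, Ala): 3 synonymous substitutions.
Codon 3 (AGA, Arg): 2 synonymous substitutions.
Codon 4 (GAG, Glu): 1 synonymous substitution.
Total: 1 + 3 + 2 + 1 = 7.

7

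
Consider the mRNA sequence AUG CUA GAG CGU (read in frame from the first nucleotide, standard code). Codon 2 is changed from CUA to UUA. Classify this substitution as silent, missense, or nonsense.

Position 4 falls in codon 2: CUA → Leu.
After the substitution the codon is UUA → Leu.
Both encode Leu, so the change is synonymous.

silent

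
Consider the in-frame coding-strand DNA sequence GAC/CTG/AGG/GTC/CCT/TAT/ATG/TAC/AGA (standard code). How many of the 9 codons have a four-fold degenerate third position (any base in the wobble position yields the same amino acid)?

3

Codon 1 GAC (Asp): third position 2-fold.
Codon 2 CTG (Leu): third position 4-fold.
Codon 3 AGG (Arg): third position 2-fold.
Codon 4 GTC (Val): third position 4-fold.
Codon 5 CCT (Pro): third position 4-fold.
Codon 6 TAT (Tyr): third position 2-fold.
Codon 7 ATG (Met): third position 1-fold.
Codon 8 TAC (Tyr): third position 2-fold.
Codon 9 AGA (Arg): third position 2-fold.
Four-fold degenerate third positions: 3.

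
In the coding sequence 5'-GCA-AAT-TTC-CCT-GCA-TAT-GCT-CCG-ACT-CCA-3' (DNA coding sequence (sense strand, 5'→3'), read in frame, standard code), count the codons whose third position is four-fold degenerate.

7

Codon 1 GCA (Ala): third position 4-fold.
Codon 2 AAT (Asn): third position 2-fold.
Codon 3 TTC (Phe): third position 2-fold.
Codon 4 CCT (Pro): third position 4-fold.
Codon 5 GCA (Ala): third position 4-fold.
Codon 6 TAT (Tyr): third position 2-fold.
Codon 7 GCT (Ala): third position 4-fold.
Codon 8 CCG (Pro): third position 4-fold.
Codon 9 ACT (Thr): third position 4-fold.
Codon 10 CCA (Pro): third position 4-fold.
Four-fold degenerate third positions: 7.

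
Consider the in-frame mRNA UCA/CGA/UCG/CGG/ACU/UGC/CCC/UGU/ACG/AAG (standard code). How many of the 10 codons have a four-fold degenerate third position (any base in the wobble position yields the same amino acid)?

7

Codon 1 UCA (Ser): third position 4-fold.
Codon 2 CGA (Arg): third position 4-fold.
Codon 3 UCG (Ser): third position 4-fold.
Codon 4 CGG (Arg): third position 4-fold.
Codon 5 ACU (Thr): third position 4-fold.
Codon 6 UGC (Cys): third position 2-fold.
Codon 7 CCC (Pro): third position 4-fold.
Codon 8 UGU (Cys): third position 2-fold.
Codon 9 ACG (Thr): third position 4-fold.
Codon 10 AAG (Lys): third position 2-fold.
Four-fold degenerate third positions: 7.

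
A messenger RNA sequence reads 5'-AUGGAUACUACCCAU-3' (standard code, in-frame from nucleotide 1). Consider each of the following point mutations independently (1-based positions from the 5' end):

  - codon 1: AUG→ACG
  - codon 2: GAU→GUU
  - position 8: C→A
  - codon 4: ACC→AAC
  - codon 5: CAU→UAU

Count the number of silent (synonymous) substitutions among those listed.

Codon 1: AUG (Met) → ACG (Thr) — missense.
Codon 2: GAU (Asp) → GUU (Val) — missense.
Codon 3: ACU (Thr) → AAU (Asn) — missense.
Codon 4: ACC (Thr) → AAC (Asn) — missense.
Codon 5: CAU (His) → UAU (Tyr) — missense.
Synonymous: 0 of 5.

0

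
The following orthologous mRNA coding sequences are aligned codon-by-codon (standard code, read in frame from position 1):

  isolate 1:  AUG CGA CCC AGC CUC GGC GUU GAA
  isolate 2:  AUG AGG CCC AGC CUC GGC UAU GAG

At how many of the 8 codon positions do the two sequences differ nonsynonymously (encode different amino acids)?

1

Codon 1: AUG Met / AUG Met — identical.
Codon 2: CGA Arg / AGG Arg — synonymous.
Codon 3: CCC Pro / CCC Pro — identical.
Codon 4: AGC Ser / AGC Ser — identical.
Codon 5: CUC Leu / CUC Leu — identical.
Codon 6: GGC Gly / GGC Gly — identical.
Codon 7: GUU Val / UAU Tyr — nonsynonymous.
Codon 8: GAA Glu / GAG Glu — synonymous.
Nonsynonymous differences: 1.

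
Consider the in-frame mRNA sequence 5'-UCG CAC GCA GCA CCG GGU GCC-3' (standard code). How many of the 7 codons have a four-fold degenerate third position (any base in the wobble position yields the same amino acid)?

Codon 1 UCG (Ser): third position 4-fold.
Codon 2 CAC (His): third position 2-fold.
Codon 3 GCA (Ala): third position 4-fold.
Codon 4 GCA (Ala): third position 4-fold.
Codon 5 CCG (Pro): third position 4-fold.
Codon 6 GGU (Gly): third position 4-fold.
Codon 7 GCC (Ala): third position 4-fold.
Four-fold degenerate third positions: 6.

6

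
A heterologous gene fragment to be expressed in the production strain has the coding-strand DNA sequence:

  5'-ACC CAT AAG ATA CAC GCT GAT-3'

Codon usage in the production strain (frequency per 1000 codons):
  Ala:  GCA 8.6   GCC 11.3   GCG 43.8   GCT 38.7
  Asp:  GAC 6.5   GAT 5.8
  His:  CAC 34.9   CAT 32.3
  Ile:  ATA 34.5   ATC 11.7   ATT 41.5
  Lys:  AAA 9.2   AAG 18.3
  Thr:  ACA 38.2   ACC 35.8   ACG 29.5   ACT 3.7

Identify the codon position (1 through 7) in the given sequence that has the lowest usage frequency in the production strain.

Codon 1 ACC (Thr): 35.8 per 1000.
Codon 2 CAT (His): 32.3 per 1000.
Codon 3 AAG (Lys): 18.3 per 1000.
Codon 4 ATA (Ile): 34.5 per 1000.
Codon 5 CAC (His): 34.9 per 1000.
Codon 6 GCT (Ala): 38.7 per 1000.
Codon 7 GAT (Asp): 5.8 per 1000.
Lowest frequency is 5.8 at codon 7.

7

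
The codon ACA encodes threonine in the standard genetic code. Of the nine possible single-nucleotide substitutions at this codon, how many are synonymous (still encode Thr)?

Position 1: none → 0 synonymous.
Position 2: none → 0 synonymous.
Position 3: ACU, ACC, ACG → 3 synonymous.
Total: 0 + 0 + 3 = 3.

3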